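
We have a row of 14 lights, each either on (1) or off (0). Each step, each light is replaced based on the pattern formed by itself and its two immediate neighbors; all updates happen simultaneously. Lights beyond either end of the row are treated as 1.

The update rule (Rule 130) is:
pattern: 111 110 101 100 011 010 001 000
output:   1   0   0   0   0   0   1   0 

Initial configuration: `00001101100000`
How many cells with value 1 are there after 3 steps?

step 1: 00010000000001
step 2: 00100000000010
step 3: 01000000000100
count of 1: 2

2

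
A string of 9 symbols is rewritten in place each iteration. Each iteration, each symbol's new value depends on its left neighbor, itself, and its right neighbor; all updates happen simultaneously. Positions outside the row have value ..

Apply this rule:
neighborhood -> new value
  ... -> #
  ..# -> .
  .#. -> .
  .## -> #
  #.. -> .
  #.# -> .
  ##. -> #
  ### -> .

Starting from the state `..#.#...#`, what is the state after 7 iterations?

#.....#..
..###...#
#.#.#.#..
........#
#######..
#.....#.#
..###....

..###....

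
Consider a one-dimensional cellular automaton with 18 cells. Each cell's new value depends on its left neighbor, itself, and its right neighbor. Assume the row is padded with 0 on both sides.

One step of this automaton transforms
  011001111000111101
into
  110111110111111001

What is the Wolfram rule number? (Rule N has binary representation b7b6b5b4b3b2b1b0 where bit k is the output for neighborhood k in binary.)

position 6: 111 → 1  (bit 7 = 1)
position 2: 110 → 0  (bit 6 = 0)
position 16: 101 → 0  (bit 5 = 0)
position 3: 100 → 1  (bit 4 = 1)
position 1: 011 → 1  (bit 3 = 1)
position 17: 010 → 1  (bit 2 = 1)
position 0: 001 → 1  (bit 1 = 1)
position 10: 000 → 1  (bit 0 = 1)
bits b7..b0 = 10011111 = 159

159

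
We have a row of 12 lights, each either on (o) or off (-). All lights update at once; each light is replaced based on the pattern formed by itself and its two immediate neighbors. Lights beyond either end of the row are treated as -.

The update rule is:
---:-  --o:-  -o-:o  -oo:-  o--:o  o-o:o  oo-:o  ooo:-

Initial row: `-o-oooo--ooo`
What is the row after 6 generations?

generation 1: -oo---oo---o
generation 2: --oo---oo--o
generation 3: ---oo---oo-o
generation 4: ----oo---ooo
generation 5: -----oo----o
generation 6: ------oo---o

------oo---o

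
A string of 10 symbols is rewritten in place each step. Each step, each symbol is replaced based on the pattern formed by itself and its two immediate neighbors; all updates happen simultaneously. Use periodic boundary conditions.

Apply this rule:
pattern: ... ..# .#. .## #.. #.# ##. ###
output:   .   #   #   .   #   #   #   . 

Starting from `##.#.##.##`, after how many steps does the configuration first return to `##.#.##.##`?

3

step 1: .####.##..
step 2: #...##.##.
step 3: ##.#.##.##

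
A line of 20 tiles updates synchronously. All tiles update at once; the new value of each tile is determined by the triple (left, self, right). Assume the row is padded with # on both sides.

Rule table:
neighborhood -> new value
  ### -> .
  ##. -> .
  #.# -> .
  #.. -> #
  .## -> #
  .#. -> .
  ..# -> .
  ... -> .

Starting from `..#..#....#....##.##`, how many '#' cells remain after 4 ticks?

6

tick 1: #..#..#....#...#..#.
tick 2: .#..#..#....#...#...
tick 3: ..#..#..#....#...#..
tick 4: #..#..#..#....#...#.
count of #: 6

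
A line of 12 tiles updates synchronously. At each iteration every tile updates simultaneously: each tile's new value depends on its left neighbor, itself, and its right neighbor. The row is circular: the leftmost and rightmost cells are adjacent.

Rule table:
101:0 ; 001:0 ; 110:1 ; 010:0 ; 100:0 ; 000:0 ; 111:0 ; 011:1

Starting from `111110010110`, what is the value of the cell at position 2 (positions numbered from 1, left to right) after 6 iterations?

0

100010000110
000000000110
000000000110  (fixed point — unchanged through iteration 6)
position 2 holds 0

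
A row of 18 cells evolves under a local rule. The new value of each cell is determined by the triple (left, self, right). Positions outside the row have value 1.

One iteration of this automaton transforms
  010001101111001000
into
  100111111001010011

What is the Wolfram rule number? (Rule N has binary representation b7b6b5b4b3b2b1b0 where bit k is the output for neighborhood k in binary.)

position 9: 111 → 0  (bit 7 = 0)
position 6: 110 → 1  (bit 6 = 1)
position 0: 101 → 1  (bit 5 = 1)
position 2: 100 → 0  (bit 4 = 0)
position 5: 011 → 1  (bit 3 = 1)
position 1: 010 → 0  (bit 2 = 0)
position 4: 001 → 1  (bit 1 = 1)
position 3: 000 → 1  (bit 0 = 1)
bits b7..b0 = 01101011 = 107

107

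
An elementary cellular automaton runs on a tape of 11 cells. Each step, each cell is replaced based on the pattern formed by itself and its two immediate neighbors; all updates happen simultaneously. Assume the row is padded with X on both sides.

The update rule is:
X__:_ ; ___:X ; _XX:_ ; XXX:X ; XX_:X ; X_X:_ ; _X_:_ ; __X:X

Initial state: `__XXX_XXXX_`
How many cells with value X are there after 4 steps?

_X_XX__XXX_
____X_X_XX_
_XXX_____X_
__XX_XXXX__
count of X: 6

6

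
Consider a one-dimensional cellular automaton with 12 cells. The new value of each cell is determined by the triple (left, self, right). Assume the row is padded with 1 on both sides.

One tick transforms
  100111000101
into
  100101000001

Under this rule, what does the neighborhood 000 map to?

At position 7 the neighborhood is 000; the next row has 0 there.

0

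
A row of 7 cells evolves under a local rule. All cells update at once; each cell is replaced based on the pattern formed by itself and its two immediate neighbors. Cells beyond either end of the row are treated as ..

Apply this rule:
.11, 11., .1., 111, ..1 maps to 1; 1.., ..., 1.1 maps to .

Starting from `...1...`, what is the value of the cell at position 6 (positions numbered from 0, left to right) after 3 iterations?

..11...
.111...
1111...
position 6 holds .

.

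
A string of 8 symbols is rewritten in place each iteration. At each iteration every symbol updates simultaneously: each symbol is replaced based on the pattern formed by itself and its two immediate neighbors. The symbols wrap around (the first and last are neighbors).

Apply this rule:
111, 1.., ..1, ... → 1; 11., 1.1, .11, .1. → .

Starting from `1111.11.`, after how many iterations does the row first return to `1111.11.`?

6

.11.....
1..11111
.11.1111
.....11.
11111..1
1111.11.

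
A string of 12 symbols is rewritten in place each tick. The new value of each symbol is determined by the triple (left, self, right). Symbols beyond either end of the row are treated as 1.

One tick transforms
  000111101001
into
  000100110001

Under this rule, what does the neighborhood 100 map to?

0

At position 0 the neighborhood is 100; the next row has 0 there.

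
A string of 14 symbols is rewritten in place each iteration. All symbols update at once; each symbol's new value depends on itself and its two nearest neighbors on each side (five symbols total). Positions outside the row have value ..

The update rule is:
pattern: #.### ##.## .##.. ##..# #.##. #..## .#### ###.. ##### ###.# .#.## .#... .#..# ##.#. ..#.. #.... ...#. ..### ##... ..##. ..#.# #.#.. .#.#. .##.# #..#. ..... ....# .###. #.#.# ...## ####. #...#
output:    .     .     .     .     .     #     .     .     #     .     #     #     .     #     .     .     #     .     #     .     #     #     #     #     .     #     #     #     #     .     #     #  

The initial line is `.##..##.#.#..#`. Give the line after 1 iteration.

....#.#####...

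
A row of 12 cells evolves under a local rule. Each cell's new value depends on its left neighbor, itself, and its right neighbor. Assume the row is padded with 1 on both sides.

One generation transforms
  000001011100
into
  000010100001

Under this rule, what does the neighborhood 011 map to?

0

At position 7 the neighborhood is 011; the next row has 0 there.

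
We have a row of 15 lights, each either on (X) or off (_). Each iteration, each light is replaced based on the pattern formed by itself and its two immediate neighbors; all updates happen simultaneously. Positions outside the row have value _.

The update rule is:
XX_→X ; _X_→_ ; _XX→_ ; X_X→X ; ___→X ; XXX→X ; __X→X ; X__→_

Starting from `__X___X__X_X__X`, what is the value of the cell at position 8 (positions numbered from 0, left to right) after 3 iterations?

XX__XX__X_X__X_
_X_X_X_X_X__X__
X_X_X_X_X__X__X
position 8 holds X

X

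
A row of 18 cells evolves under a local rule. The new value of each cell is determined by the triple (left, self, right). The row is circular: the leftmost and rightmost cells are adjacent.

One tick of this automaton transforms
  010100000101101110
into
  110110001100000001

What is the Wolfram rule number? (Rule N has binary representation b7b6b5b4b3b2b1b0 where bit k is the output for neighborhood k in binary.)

22

position 15: 111 → 0  (bit 7 = 0)
position 12: 110 → 0  (bit 6 = 0)
position 2: 101 → 0  (bit 5 = 0)
position 4: 100 → 1  (bit 4 = 1)
position 11: 011 → 0  (bit 3 = 0)
position 1: 010 → 1  (bit 2 = 1)
position 0: 001 → 1  (bit 1 = 1)
position 5: 000 → 0  (bit 0 = 0)
bits b7..b0 = 00010110 = 22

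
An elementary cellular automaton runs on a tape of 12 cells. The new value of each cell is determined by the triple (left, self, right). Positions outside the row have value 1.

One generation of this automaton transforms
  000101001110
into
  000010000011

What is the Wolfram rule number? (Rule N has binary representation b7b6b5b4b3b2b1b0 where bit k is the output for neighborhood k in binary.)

96

position 9: 111 → 0  (bit 7 = 0)
position 10: 110 → 1  (bit 6 = 1)
position 4: 101 → 1  (bit 5 = 1)
position 0: 100 → 0  (bit 4 = 0)
position 8: 011 → 0  (bit 3 = 0)
position 3: 010 → 0  (bit 2 = 0)
position 2: 001 → 0  (bit 1 = 0)
position 1: 000 → 0  (bit 0 = 0)
bits b7..b0 = 01100000 = 96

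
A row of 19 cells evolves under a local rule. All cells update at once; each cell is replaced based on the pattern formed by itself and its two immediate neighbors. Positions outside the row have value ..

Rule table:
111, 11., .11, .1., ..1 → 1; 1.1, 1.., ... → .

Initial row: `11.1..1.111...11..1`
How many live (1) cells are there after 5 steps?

step 1: 11.1.11.111..111.11
step 2: 11.1.11.111.1111.11
step 3: 11.1.11.111.1111.11  (fixed point — unchanged through step 5)
count of 1: 14

14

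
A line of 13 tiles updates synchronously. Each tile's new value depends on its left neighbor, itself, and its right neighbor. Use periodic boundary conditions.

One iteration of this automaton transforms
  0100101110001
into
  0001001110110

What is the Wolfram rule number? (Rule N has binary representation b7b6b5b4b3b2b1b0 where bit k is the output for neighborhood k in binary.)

203

position 7: 111 → 1  (bit 7 = 1)
position 8: 110 → 1  (bit 6 = 1)
position 0: 101 → 0  (bit 5 = 0)
position 2: 100 → 0  (bit 4 = 0)
position 6: 011 → 1  (bit 3 = 1)
position 1: 010 → 0  (bit 2 = 0)
position 3: 001 → 1  (bit 1 = 1)
position 10: 000 → 1  (bit 0 = 1)
bits b7..b0 = 11001011 = 203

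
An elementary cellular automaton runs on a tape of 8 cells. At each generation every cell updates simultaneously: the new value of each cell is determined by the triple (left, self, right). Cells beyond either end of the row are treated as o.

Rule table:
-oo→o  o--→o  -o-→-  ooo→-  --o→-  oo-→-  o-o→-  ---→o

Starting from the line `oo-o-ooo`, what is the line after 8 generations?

generation 1: -----o--
generation 2: oooo--o-
generation 3: ----o---
generation 4: ooo--oo-
generation 5: ---o-o--
generation 6: oo----o-
generation 7: --ooo---
generation 8: o-o--oo-

o-o--oo-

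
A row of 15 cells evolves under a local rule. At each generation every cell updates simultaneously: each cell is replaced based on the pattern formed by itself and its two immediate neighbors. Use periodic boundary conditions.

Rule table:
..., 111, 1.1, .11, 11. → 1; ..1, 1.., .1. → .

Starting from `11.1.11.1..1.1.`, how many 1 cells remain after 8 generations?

13

111.1111....1.1
11111111.11..11
11111111111..11
11111111111..11  (fixed point — unchanged through generation 8)
count of 1: 13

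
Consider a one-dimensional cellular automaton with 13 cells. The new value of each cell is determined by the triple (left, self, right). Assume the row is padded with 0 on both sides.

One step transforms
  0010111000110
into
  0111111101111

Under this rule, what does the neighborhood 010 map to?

At position 2 the neighborhood is 010; the next row has 1 there.

1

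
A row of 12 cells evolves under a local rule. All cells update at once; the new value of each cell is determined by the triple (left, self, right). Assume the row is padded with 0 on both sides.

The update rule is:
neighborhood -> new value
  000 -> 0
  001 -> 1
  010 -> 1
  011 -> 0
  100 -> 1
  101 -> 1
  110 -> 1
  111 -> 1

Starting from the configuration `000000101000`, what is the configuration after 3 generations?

000001111100
000010111110
000111011111

000111011111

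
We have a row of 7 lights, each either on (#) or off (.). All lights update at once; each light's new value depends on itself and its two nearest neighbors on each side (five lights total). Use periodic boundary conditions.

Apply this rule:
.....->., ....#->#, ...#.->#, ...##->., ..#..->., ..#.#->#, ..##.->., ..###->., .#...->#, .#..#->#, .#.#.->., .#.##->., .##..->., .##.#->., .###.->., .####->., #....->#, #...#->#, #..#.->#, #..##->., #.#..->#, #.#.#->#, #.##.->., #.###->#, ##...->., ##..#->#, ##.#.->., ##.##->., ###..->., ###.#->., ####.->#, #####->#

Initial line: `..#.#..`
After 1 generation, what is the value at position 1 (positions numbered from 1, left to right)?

###.###
position 1 holds #

#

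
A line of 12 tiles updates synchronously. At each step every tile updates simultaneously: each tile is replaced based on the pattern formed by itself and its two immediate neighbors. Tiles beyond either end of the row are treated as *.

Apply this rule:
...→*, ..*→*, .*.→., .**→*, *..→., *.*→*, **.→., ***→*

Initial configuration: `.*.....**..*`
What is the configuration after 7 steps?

**..********

step 1: *..*****..**
step 2: ..*****..***
step 3: .*****..****
step 4: *****..*****
step 5: ****..******
step 6: ***..*******
step 7: **..********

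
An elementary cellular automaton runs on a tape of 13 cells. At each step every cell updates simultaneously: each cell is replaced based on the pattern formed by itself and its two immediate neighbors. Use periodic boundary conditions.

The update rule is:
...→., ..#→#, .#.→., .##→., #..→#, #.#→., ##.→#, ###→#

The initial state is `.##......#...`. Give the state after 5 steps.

step 1: #.##....#.#..
step 2: ...##..#...##
step 3: #.#.###.#.#.#
step 4: #....##......
step 5: .#..#.##....#

.#..#.##....#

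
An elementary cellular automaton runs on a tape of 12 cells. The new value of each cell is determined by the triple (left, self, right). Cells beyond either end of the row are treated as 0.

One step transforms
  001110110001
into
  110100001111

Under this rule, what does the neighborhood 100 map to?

At position 8 the neighborhood is 100; the next row has 1 there.

1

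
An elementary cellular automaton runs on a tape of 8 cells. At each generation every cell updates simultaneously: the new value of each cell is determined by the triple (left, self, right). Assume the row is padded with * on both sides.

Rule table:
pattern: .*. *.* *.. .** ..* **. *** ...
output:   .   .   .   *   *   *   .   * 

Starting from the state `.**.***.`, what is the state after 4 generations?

.**.*.*.
.**.....
.**.****
.**.*...

.**.*...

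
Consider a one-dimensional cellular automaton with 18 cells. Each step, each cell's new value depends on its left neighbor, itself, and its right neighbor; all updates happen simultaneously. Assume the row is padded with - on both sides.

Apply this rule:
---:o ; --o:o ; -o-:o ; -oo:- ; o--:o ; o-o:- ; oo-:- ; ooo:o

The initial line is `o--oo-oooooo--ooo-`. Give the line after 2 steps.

ooo----oooo-oo-o-o
-o-oooo-oo-----o-o

-o-oooo-oo-----o-o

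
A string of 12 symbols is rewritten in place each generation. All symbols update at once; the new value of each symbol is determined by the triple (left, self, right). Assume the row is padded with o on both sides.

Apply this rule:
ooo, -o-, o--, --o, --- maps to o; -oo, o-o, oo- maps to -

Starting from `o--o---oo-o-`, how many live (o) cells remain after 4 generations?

6

generation 1: -oooooo---o-
generation 2: --oooo-oooo-
generation 3: oo-oo---oo--
generation 4: o----ooo--oo
count of o: 6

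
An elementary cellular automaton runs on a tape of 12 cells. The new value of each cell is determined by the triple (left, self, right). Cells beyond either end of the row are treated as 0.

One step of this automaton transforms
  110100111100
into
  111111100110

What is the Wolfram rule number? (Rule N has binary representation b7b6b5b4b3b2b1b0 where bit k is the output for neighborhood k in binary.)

position 7: 111 → 0  (bit 7 = 0)
position 1: 110 → 1  (bit 6 = 1)
position 2: 101 → 1  (bit 5 = 1)
position 4: 100 → 1  (bit 4 = 1)
position 0: 011 → 1  (bit 3 = 1)
position 3: 010 → 1  (bit 2 = 1)
position 5: 001 → 1  (bit 1 = 1)
position 11: 000 → 0  (bit 0 = 0)
bits b7..b0 = 01111110 = 126

126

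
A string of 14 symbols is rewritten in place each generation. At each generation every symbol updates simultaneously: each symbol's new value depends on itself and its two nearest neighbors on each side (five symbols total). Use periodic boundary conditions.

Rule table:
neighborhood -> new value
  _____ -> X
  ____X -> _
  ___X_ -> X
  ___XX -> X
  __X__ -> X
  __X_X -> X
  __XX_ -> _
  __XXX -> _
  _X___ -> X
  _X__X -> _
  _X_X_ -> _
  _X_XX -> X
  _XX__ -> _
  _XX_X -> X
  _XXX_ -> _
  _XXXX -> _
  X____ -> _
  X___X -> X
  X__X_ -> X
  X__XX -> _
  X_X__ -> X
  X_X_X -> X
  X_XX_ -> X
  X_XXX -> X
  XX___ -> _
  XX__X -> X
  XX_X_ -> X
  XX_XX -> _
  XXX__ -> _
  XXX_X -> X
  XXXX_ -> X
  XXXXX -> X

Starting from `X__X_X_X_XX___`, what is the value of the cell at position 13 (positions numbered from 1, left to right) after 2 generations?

_

X_XX_X_XXX__XX
X_XXXXXX__X___
position 13 holds _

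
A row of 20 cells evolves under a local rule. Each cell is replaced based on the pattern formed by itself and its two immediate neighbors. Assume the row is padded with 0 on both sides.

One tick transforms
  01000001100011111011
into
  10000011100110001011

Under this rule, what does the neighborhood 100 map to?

0

At position 2 the neighborhood is 100; the next row has 0 there.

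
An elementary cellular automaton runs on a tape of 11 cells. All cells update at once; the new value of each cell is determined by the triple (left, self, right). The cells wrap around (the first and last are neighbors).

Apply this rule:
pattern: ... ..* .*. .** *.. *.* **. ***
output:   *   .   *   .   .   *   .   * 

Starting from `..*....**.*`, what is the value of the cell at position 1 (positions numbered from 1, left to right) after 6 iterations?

.

iteration 1: ..*.**...**
iteration 2: ..**...*...
iteration 3: *....*.*.**
iteration 4: ..**.****.*
iteration 5: ....*.**.**
iteration 6: .**.**..*..
position 1 holds .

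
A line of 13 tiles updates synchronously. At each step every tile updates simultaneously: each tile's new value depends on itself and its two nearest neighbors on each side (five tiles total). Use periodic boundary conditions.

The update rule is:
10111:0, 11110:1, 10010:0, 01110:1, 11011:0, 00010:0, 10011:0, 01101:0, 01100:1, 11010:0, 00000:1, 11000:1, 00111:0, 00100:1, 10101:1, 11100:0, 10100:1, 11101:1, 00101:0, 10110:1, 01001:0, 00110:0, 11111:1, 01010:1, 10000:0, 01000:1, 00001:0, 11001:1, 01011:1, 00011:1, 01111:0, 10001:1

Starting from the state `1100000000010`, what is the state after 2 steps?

0110001101110

1110111110001
0110001101110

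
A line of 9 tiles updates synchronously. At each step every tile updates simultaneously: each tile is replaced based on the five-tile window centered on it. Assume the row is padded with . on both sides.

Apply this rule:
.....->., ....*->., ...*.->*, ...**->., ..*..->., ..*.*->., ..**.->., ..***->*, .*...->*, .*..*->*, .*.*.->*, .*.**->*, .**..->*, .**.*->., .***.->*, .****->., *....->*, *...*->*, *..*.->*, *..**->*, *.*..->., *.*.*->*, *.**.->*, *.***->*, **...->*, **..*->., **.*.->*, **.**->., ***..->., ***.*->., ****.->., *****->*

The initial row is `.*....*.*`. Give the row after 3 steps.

*.**.*.*.
.**.***.*
....**.*.

....**.*.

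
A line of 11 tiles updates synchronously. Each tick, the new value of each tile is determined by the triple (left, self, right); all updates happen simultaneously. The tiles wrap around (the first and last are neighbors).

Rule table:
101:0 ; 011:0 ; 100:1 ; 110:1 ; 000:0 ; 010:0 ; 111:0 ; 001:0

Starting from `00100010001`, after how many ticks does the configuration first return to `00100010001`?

tick 1: 10010001000
tick 2: 01001000100
tick 3: 00100100010
tick 4: 00010010001
tick 5: 10001001000
tick 6: 01000100100
tick 7: 00100010010
tick 8: 00010001001
tick 9: 10001000100
tick 10: 01000100010
tick 11: 00100010001

11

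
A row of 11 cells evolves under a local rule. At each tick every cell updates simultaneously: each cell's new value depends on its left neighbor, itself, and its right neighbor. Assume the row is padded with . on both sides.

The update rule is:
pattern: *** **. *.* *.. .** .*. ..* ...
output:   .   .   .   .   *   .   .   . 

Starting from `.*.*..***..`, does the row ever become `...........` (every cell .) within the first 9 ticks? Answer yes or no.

yes

......*....
...........
all cells are . at tick 2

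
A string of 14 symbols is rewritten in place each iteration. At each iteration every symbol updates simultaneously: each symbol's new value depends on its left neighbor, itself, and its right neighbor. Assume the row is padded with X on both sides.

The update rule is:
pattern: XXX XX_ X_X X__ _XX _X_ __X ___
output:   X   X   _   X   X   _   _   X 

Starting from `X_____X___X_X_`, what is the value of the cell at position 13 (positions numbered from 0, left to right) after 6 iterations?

XXXXX__XX_____
XXXXXX_XXXXXX_
XXXXXX_XXXXXX_  (fixed point — unchanged through iteration 6)
position 13 holds _

_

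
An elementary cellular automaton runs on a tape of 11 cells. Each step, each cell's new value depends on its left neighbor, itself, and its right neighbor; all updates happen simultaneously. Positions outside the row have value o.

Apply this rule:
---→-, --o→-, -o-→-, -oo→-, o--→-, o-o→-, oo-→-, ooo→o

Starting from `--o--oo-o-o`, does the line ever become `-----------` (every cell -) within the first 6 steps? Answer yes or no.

yes

step 1: -----------
all cells are - at step 1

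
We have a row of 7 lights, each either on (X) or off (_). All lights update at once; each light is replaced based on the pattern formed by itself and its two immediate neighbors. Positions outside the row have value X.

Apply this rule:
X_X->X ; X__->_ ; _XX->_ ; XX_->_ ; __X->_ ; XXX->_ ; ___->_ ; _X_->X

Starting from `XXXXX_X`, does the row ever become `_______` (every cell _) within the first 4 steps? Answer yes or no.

yes

_____X_
_____XX
_______
all cells are _ at step 3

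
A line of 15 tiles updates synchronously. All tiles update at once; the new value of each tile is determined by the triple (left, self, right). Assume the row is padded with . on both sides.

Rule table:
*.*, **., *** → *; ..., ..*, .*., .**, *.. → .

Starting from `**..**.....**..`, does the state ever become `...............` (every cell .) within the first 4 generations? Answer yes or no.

yes

.*...*......*..
...............
all cells are . at generation 2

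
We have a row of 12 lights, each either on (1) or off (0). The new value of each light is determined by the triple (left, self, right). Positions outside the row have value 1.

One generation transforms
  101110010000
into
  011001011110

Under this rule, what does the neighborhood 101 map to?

At position 1 the neighborhood is 101; the next row has 1 there.

1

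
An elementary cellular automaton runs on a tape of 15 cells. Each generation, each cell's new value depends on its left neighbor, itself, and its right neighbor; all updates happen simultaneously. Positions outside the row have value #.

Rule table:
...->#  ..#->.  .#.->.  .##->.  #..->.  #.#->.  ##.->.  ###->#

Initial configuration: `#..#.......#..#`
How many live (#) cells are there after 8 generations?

4

generation 1: .....#####.....
generation 2: .###..###..###.
generation 3: ..#....#....#..
generation 4: ....##...##....
generation 5: .##....#....##.
generation 6: ....##...##....  (repeats generation 4; period 2)
generation 8: ....##...##....
count of #: 4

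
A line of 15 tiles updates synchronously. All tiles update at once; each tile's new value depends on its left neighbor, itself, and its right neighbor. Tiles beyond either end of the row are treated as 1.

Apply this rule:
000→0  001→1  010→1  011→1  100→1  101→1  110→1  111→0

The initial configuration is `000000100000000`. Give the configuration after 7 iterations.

100001110000001
110011011000011
011111111100110
110000000111111
011000001100000
111100011110001
000110110011011

000110110011011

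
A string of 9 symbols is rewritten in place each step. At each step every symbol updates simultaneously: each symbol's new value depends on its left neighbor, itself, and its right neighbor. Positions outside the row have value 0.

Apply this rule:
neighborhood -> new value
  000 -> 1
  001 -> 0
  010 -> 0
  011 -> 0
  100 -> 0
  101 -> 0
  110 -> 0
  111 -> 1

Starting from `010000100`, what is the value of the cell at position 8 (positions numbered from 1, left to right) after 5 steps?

000110001
110000100
000110001  (repeats step 1; period 2)
step 5: 000110001
position 8 holds 0

0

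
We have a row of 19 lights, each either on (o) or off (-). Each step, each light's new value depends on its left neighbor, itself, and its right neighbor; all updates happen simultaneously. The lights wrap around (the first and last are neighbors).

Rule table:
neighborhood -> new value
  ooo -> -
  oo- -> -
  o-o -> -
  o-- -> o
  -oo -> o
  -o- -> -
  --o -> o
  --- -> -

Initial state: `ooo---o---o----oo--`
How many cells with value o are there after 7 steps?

step 1: o--o-o-o-o-o--oo-oo
step 2: -oo---------ooo--o-
step 3: oo-o-------oo--oo-o
step 4: ----o-----oo-ooo--o
step 5: o--o-o---oo--o--oo-
step 6: -oo---o-oo-oo-ooo--
step 7: oo-o-o--o--o--o--o-
count of o: 8

8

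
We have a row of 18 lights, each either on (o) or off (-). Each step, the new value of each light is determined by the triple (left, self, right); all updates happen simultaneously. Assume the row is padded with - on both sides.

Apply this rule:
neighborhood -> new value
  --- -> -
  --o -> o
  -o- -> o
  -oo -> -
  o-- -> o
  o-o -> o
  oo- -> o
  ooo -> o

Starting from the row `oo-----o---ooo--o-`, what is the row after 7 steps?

-oo-oo-oooo-oooooo

step 1: -oo---ooo-o-oooooo
step 2: o-oo-o-ooooo-ooooo
step 3: oo-oooo-ooooo-oooo
step 4: -oo-oooo-ooooo-ooo
step 5: o-oo-oooo-ooooo-oo
step 6: oo-oo-oooo-ooooo-o
step 7: -oo-oo-oooo-oooooo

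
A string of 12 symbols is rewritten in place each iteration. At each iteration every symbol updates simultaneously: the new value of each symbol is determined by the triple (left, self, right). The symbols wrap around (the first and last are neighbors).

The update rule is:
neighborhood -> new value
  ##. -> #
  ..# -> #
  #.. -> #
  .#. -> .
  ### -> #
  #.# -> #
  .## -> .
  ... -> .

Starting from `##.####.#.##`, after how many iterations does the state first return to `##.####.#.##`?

12

###.####.#.#
####.####.#.
.####.####.#
#.####.####.
.#.####.####
#.#.####.###
##.#.####.##
###.#.####.#
####.#.####.
.####.#.####
#.####.#.###
##.####.#.##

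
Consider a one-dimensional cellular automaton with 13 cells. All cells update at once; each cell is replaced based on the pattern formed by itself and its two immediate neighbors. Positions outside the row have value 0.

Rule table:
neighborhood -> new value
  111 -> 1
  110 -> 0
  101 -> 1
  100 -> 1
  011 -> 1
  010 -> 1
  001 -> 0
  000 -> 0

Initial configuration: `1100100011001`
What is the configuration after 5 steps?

step 1: 1010110010101
step 2: 1111101011111
step 3: 1111011111110
step 4: 1110111111101
step 5: 1101111111011

1101111111011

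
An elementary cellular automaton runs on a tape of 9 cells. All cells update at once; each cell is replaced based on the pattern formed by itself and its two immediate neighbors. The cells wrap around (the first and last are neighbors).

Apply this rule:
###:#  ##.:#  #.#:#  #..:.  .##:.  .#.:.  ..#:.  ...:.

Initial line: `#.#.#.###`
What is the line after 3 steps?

####.#.#.

##.#.#.##
###.#.#.#
####.#.#.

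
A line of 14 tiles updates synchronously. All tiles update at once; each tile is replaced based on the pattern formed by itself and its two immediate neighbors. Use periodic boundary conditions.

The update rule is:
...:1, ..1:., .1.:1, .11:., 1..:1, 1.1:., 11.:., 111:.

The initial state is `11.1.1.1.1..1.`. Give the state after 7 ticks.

tick 1: ...1.1.1.11.1.
tick 2: 11.1.1.1....11
tick 3: ...1.1.1111...
tick 4: 11.1.1.....111
tick 5: ...1.11111....
tick 6: 11.1......1111
tick 7: ...111111.....

...111111.....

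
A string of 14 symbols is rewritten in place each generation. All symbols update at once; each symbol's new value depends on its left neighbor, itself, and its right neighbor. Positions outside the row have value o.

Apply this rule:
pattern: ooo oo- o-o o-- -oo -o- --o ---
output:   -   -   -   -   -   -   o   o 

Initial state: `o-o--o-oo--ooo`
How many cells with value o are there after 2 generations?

----o-----o---
-ooo--oooo--oo
count of o: 9

9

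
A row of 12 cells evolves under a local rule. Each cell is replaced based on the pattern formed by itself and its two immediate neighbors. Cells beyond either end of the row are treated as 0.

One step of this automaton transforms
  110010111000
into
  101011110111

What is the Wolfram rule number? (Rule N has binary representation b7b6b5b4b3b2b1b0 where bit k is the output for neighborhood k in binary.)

189

position 7: 111 → 1  (bit 7 = 1)
position 1: 110 → 0  (bit 6 = 0)
position 5: 101 → 1  (bit 5 = 1)
position 2: 100 → 1  (bit 4 = 1)
position 0: 011 → 1  (bit 3 = 1)
position 4: 010 → 1  (bit 2 = 1)
position 3: 001 → 0  (bit 1 = 0)
position 10: 000 → 1  (bit 0 = 1)
bits b7..b0 = 10111101 = 189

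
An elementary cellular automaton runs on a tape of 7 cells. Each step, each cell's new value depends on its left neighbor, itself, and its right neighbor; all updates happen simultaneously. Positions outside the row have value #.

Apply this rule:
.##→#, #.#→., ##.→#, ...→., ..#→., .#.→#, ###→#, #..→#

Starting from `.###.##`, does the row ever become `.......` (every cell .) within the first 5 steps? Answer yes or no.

no

.###.##  (fixed point — unchanged through step 5)
step 5 is .###.##, still not uniform .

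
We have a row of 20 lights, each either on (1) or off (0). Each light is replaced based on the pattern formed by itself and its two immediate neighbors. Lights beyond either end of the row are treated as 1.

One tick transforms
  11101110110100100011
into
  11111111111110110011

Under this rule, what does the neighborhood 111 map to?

At position 0 the neighborhood is 111; the next row has 1 there.

1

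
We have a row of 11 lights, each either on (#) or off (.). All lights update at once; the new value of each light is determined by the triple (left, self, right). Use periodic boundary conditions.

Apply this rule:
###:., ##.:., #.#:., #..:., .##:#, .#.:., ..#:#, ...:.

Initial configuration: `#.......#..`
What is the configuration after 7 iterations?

.#..#......

.......#..#
......#..#.
.....#..#..
....#..#...
...#..#....
..#..#.....
.#..#......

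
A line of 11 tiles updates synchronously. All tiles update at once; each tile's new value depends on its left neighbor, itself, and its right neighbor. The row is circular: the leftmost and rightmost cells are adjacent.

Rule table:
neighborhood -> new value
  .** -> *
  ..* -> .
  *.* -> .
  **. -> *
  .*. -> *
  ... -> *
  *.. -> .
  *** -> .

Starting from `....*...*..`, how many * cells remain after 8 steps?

5

***.*.*.*.*
..*.*.*.*.*
..*.*.*.*.*  (fixed point — unchanged through step 8)
count of *: 5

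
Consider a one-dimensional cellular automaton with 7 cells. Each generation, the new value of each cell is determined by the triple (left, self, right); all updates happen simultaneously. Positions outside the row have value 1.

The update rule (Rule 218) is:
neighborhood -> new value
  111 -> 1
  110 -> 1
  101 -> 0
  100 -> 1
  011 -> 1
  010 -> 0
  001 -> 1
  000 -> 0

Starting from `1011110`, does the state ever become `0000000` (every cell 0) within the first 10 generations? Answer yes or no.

1011110  (fixed point — unchanged through generation 10)
generation 10 is 1011110, still not uniform 0

no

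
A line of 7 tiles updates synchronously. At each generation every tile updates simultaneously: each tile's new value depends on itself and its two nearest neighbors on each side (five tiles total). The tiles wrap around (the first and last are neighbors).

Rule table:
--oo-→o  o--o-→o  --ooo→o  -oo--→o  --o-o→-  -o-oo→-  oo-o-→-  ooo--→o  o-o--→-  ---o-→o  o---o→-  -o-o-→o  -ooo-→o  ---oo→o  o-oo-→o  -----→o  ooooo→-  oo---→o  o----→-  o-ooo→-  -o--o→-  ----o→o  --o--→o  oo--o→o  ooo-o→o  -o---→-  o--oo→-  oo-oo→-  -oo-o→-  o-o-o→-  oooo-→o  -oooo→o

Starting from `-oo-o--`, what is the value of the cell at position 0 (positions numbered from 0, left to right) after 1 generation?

o

oo-----
position 0 holds o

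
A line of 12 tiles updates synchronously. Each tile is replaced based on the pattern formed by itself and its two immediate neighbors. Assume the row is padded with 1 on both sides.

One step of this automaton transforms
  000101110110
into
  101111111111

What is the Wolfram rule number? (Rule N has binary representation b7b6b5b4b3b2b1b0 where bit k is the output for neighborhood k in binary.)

254

position 6: 111 → 1  (bit 7 = 1)
position 7: 110 → 1  (bit 6 = 1)
position 4: 101 → 1  (bit 5 = 1)
position 0: 100 → 1  (bit 4 = 1)
position 5: 011 → 1  (bit 3 = 1)
position 3: 010 → 1  (bit 2 = 1)
position 2: 001 → 1  (bit 1 = 1)
position 1: 000 → 0  (bit 0 = 0)
bits b7..b0 = 11111110 = 254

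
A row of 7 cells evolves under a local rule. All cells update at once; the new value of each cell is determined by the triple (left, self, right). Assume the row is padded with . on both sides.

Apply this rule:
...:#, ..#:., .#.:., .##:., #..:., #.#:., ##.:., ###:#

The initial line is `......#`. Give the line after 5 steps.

step 1: #####..
step 2: .###..#
step 3: ..#....
step 4: #...###
step 5: ..#..#.

..#..#.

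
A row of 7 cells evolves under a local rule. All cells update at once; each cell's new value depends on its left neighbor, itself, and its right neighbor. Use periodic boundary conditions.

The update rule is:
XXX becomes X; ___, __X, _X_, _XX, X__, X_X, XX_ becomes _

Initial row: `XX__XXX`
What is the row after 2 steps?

X____XX
______X

______X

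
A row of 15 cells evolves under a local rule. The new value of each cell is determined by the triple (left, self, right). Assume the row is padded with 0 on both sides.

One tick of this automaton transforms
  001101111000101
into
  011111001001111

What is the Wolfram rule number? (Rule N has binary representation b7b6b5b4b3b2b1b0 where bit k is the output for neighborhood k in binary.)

110

position 6: 111 → 0  (bit 7 = 0)
position 3: 110 → 1  (bit 6 = 1)
position 4: 101 → 1  (bit 5 = 1)
position 9: 100 → 0  (bit 4 = 0)
position 2: 011 → 1  (bit 3 = 1)
position 12: 010 → 1  (bit 2 = 1)
position 1: 001 → 1  (bit 1 = 1)
position 0: 000 → 0  (bit 0 = 0)
bits b7..b0 = 01101110 = 110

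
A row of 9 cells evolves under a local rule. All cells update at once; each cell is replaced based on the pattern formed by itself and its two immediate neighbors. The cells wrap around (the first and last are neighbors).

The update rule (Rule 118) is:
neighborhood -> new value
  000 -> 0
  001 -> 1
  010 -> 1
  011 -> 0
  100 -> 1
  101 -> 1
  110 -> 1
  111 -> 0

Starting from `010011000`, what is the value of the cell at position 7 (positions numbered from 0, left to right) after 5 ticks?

111101100
000110111
101011001
111101110
000110011
position 7 holds 1

1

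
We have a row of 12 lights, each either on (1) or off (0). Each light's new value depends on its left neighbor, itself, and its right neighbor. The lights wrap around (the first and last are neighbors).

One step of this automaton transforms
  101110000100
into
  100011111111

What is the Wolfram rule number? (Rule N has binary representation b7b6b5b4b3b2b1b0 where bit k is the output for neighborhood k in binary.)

87

position 3: 111 → 0  (bit 7 = 0)
position 4: 110 → 1  (bit 6 = 1)
position 1: 101 → 0  (bit 5 = 0)
position 5: 100 → 1  (bit 4 = 1)
position 2: 011 → 0  (bit 3 = 0)
position 0: 010 → 1  (bit 2 = 1)
position 8: 001 → 1  (bit 1 = 1)
position 6: 000 → 1  (bit 0 = 1)
bits b7..b0 = 01010111 = 87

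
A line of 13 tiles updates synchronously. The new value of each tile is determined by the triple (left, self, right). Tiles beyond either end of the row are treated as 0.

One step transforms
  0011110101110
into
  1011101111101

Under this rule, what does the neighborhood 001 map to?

0

At position 1 the neighborhood is 001; the next row has 0 there.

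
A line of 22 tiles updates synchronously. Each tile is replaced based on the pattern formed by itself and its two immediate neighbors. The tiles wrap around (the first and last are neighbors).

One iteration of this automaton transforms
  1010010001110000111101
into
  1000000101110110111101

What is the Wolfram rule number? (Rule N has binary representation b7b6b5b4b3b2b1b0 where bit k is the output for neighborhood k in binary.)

position 10: 111 → 1  (bit 7 = 1)
position 0: 110 → 1  (bit 6 = 1)
position 1: 101 → 0  (bit 5 = 0)
position 3: 100 → 0  (bit 4 = 0)
position 9: 011 → 1  (bit 3 = 1)
position 2: 010 → 0  (bit 2 = 0)
position 4: 001 → 0  (bit 1 = 0)
position 7: 000 → 1  (bit 0 = 1)
bits b7..b0 = 11001001 = 201

201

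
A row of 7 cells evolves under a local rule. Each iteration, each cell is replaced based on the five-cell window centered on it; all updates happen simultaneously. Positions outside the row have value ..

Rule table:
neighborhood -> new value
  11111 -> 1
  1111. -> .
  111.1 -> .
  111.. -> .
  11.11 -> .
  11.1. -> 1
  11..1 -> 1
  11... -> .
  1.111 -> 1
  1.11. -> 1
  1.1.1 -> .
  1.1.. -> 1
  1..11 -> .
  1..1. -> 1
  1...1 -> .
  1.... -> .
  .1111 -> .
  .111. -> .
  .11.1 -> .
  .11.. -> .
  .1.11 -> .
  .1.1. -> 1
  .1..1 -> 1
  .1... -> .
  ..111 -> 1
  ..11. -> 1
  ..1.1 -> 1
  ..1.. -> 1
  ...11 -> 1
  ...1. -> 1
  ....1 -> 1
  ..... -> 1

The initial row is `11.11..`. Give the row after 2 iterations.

iteration 1: 1..1...
iteration 2: 1111..1

1111..1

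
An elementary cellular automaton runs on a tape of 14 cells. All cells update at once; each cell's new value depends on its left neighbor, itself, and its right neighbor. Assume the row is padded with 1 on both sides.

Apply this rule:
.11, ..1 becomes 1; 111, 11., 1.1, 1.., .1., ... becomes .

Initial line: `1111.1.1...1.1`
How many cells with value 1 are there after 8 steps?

step 1: ..........1..1
step 2: .........1..11
step 3: ........1..11.
step 4: .......1..11..
step 5: ......1..11..1
step 6: .....1..11..11
step 7: ....1..11..11.
step 8: ...1..11..11..
count of 1: 5

5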